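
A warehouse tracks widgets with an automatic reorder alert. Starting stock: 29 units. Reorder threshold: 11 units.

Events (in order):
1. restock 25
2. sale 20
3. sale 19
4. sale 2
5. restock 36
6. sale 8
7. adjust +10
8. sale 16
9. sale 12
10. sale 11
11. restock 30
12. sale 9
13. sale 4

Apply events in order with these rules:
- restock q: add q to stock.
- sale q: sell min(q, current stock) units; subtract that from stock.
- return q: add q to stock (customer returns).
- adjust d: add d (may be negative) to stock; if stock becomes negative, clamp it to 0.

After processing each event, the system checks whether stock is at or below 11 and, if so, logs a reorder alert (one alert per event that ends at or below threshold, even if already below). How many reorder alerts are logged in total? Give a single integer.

Processing events:
Start: stock = 29
  Event 1 (restock 25): 29 + 25 = 54
  Event 2 (sale 20): sell min(20,54)=20. stock: 54 - 20 = 34. total_sold = 20
  Event 3 (sale 19): sell min(19,34)=19. stock: 34 - 19 = 15. total_sold = 39
  Event 4 (sale 2): sell min(2,15)=2. stock: 15 - 2 = 13. total_sold = 41
  Event 5 (restock 36): 13 + 36 = 49
  Event 6 (sale 8): sell min(8,49)=8. stock: 49 - 8 = 41. total_sold = 49
  Event 7 (adjust +10): 41 + 10 = 51
  Event 8 (sale 16): sell min(16,51)=16. stock: 51 - 16 = 35. total_sold = 65
  Event 9 (sale 12): sell min(12,35)=12. stock: 35 - 12 = 23. total_sold = 77
  Event 10 (sale 11): sell min(11,23)=11. stock: 23 - 11 = 12. total_sold = 88
  Event 11 (restock 30): 12 + 30 = 42
  Event 12 (sale 9): sell min(9,42)=9. stock: 42 - 9 = 33. total_sold = 97
  Event 13 (sale 4): sell min(4,33)=4. stock: 33 - 4 = 29. total_sold = 101
Final: stock = 29, total_sold = 101

Checking against threshold 11:
  After event 1: stock=54 > 11
  After event 2: stock=34 > 11
  After event 3: stock=15 > 11
  After event 4: stock=13 > 11
  After event 5: stock=49 > 11
  After event 6: stock=41 > 11
  After event 7: stock=51 > 11
  After event 8: stock=35 > 11
  After event 9: stock=23 > 11
  After event 10: stock=12 > 11
  After event 11: stock=42 > 11
  After event 12: stock=33 > 11
  After event 13: stock=29 > 11
Alert events: []. Count = 0

Answer: 0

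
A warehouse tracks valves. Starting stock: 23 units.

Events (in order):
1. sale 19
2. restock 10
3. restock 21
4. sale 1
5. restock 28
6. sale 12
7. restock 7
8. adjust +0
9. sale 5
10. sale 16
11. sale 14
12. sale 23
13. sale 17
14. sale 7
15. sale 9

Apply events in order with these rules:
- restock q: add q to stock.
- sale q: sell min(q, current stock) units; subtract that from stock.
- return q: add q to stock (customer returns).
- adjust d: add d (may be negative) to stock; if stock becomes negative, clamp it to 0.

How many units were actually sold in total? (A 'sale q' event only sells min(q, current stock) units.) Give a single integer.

Processing events:
Start: stock = 23
  Event 1 (sale 19): sell min(19,23)=19. stock: 23 - 19 = 4. total_sold = 19
  Event 2 (restock 10): 4 + 10 = 14
  Event 3 (restock 21): 14 + 21 = 35
  Event 4 (sale 1): sell min(1,35)=1. stock: 35 - 1 = 34. total_sold = 20
  Event 5 (restock 28): 34 + 28 = 62
  Event 6 (sale 12): sell min(12,62)=12. stock: 62 - 12 = 50. total_sold = 32
  Event 7 (restock 7): 50 + 7 = 57
  Event 8 (adjust +0): 57 + 0 = 57
  Event 9 (sale 5): sell min(5,57)=5. stock: 57 - 5 = 52. total_sold = 37
  Event 10 (sale 16): sell min(16,52)=16. stock: 52 - 16 = 36. total_sold = 53
  Event 11 (sale 14): sell min(14,36)=14. stock: 36 - 14 = 22. total_sold = 67
  Event 12 (sale 23): sell min(23,22)=22. stock: 22 - 22 = 0. total_sold = 89
  Event 13 (sale 17): sell min(17,0)=0. stock: 0 - 0 = 0. total_sold = 89
  Event 14 (sale 7): sell min(7,0)=0. stock: 0 - 0 = 0. total_sold = 89
  Event 15 (sale 9): sell min(9,0)=0. stock: 0 - 0 = 0. total_sold = 89
Final: stock = 0, total_sold = 89

Answer: 89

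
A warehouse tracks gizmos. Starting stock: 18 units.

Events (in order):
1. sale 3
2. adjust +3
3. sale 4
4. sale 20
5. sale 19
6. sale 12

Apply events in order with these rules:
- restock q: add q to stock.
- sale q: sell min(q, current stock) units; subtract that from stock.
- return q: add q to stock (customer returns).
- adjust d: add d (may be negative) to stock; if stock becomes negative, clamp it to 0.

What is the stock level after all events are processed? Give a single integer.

Processing events:
Start: stock = 18
  Event 1 (sale 3): sell min(3,18)=3. stock: 18 - 3 = 15. total_sold = 3
  Event 2 (adjust +3): 15 + 3 = 18
  Event 3 (sale 4): sell min(4,18)=4. stock: 18 - 4 = 14. total_sold = 7
  Event 4 (sale 20): sell min(20,14)=14. stock: 14 - 14 = 0. total_sold = 21
  Event 5 (sale 19): sell min(19,0)=0. stock: 0 - 0 = 0. total_sold = 21
  Event 6 (sale 12): sell min(12,0)=0. stock: 0 - 0 = 0. total_sold = 21
Final: stock = 0, total_sold = 21

Answer: 0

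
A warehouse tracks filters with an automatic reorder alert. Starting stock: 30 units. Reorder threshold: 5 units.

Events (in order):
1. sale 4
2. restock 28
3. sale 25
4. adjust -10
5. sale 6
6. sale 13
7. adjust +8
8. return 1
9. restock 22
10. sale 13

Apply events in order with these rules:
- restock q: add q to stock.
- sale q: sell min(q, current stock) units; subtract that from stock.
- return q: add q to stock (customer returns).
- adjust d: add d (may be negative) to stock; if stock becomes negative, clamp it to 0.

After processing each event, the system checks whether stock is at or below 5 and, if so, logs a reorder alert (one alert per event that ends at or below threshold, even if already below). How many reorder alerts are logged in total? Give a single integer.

Processing events:
Start: stock = 30
  Event 1 (sale 4): sell min(4,30)=4. stock: 30 - 4 = 26. total_sold = 4
  Event 2 (restock 28): 26 + 28 = 54
  Event 3 (sale 25): sell min(25,54)=25. stock: 54 - 25 = 29. total_sold = 29
  Event 4 (adjust -10): 29 + -10 = 19
  Event 5 (sale 6): sell min(6,19)=6. stock: 19 - 6 = 13. total_sold = 35
  Event 6 (sale 13): sell min(13,13)=13. stock: 13 - 13 = 0. total_sold = 48
  Event 7 (adjust +8): 0 + 8 = 8
  Event 8 (return 1): 8 + 1 = 9
  Event 9 (restock 22): 9 + 22 = 31
  Event 10 (sale 13): sell min(13,31)=13. stock: 31 - 13 = 18. total_sold = 61
Final: stock = 18, total_sold = 61

Checking against threshold 5:
  After event 1: stock=26 > 5
  After event 2: stock=54 > 5
  After event 3: stock=29 > 5
  After event 4: stock=19 > 5
  After event 5: stock=13 > 5
  After event 6: stock=0 <= 5 -> ALERT
  After event 7: stock=8 > 5
  After event 8: stock=9 > 5
  After event 9: stock=31 > 5
  After event 10: stock=18 > 5
Alert events: [6]. Count = 1

Answer: 1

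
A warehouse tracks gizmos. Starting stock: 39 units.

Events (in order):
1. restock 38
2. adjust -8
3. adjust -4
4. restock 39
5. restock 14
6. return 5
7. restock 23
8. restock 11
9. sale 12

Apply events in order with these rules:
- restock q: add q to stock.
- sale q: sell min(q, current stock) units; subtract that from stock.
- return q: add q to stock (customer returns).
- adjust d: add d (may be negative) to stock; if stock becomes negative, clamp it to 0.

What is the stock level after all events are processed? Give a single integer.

Processing events:
Start: stock = 39
  Event 1 (restock 38): 39 + 38 = 77
  Event 2 (adjust -8): 77 + -8 = 69
  Event 3 (adjust -4): 69 + -4 = 65
  Event 4 (restock 39): 65 + 39 = 104
  Event 5 (restock 14): 104 + 14 = 118
  Event 6 (return 5): 118 + 5 = 123
  Event 7 (restock 23): 123 + 23 = 146
  Event 8 (restock 11): 146 + 11 = 157
  Event 9 (sale 12): sell min(12,157)=12. stock: 157 - 12 = 145. total_sold = 12
Final: stock = 145, total_sold = 12

Answer: 145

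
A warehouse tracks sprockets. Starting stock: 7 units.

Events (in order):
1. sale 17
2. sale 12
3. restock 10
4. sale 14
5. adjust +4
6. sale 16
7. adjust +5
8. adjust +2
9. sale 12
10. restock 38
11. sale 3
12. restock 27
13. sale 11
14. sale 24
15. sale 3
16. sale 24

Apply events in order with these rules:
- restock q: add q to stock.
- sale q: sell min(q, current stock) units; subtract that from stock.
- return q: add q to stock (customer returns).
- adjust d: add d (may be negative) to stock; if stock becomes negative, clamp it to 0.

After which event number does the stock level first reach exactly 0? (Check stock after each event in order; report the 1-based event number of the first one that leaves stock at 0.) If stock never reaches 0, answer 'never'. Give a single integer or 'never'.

Answer: 1

Derivation:
Processing events:
Start: stock = 7
  Event 1 (sale 17): sell min(17,7)=7. stock: 7 - 7 = 0. total_sold = 7
  Event 2 (sale 12): sell min(12,0)=0. stock: 0 - 0 = 0. total_sold = 7
  Event 3 (restock 10): 0 + 10 = 10
  Event 4 (sale 14): sell min(14,10)=10. stock: 10 - 10 = 0. total_sold = 17
  Event 5 (adjust +4): 0 + 4 = 4
  Event 6 (sale 16): sell min(16,4)=4. stock: 4 - 4 = 0. total_sold = 21
  Event 7 (adjust +5): 0 + 5 = 5
  Event 8 (adjust +2): 5 + 2 = 7
  Event 9 (sale 12): sell min(12,7)=7. stock: 7 - 7 = 0. total_sold = 28
  Event 10 (restock 38): 0 + 38 = 38
  Event 11 (sale 3): sell min(3,38)=3. stock: 38 - 3 = 35. total_sold = 31
  Event 12 (restock 27): 35 + 27 = 62
  Event 13 (sale 11): sell min(11,62)=11. stock: 62 - 11 = 51. total_sold = 42
  Event 14 (sale 24): sell min(24,51)=24. stock: 51 - 24 = 27. total_sold = 66
  Event 15 (sale 3): sell min(3,27)=3. stock: 27 - 3 = 24. total_sold = 69
  Event 16 (sale 24): sell min(24,24)=24. stock: 24 - 24 = 0. total_sold = 93
Final: stock = 0, total_sold = 93

First zero at event 1.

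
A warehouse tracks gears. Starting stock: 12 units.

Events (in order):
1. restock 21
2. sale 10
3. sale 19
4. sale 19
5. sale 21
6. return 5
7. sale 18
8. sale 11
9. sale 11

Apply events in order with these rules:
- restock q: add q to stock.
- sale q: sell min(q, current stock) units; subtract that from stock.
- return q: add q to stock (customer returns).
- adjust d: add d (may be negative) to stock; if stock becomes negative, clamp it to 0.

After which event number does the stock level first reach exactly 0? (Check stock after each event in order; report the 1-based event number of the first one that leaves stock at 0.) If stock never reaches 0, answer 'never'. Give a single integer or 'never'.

Answer: 4

Derivation:
Processing events:
Start: stock = 12
  Event 1 (restock 21): 12 + 21 = 33
  Event 2 (sale 10): sell min(10,33)=10. stock: 33 - 10 = 23. total_sold = 10
  Event 3 (sale 19): sell min(19,23)=19. stock: 23 - 19 = 4. total_sold = 29
  Event 4 (sale 19): sell min(19,4)=4. stock: 4 - 4 = 0. total_sold = 33
  Event 5 (sale 21): sell min(21,0)=0. stock: 0 - 0 = 0. total_sold = 33
  Event 6 (return 5): 0 + 5 = 5
  Event 7 (sale 18): sell min(18,5)=5. stock: 5 - 5 = 0. total_sold = 38
  Event 8 (sale 11): sell min(11,0)=0. stock: 0 - 0 = 0. total_sold = 38
  Event 9 (sale 11): sell min(11,0)=0. stock: 0 - 0 = 0. total_sold = 38
Final: stock = 0, total_sold = 38

First zero at event 4.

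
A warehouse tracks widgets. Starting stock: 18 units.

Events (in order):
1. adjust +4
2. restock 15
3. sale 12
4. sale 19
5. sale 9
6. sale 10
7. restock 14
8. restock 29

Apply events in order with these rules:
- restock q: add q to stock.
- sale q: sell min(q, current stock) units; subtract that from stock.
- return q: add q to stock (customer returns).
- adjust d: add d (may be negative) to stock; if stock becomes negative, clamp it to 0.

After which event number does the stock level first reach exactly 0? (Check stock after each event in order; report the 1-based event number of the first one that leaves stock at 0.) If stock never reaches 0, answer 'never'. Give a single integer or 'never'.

Answer: 5

Derivation:
Processing events:
Start: stock = 18
  Event 1 (adjust +4): 18 + 4 = 22
  Event 2 (restock 15): 22 + 15 = 37
  Event 3 (sale 12): sell min(12,37)=12. stock: 37 - 12 = 25. total_sold = 12
  Event 4 (sale 19): sell min(19,25)=19. stock: 25 - 19 = 6. total_sold = 31
  Event 5 (sale 9): sell min(9,6)=6. stock: 6 - 6 = 0. total_sold = 37
  Event 6 (sale 10): sell min(10,0)=0. stock: 0 - 0 = 0. total_sold = 37
  Event 7 (restock 14): 0 + 14 = 14
  Event 8 (restock 29): 14 + 29 = 43
Final: stock = 43, total_sold = 37

First zero at event 5.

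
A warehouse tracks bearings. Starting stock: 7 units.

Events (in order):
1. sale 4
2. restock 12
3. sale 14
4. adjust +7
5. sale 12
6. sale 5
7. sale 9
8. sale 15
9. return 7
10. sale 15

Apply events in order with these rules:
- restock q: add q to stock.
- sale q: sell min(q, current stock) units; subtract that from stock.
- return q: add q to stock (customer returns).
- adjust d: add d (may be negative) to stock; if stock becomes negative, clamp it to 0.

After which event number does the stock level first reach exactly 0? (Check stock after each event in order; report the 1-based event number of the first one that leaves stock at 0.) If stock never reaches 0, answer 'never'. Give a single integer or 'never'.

Processing events:
Start: stock = 7
  Event 1 (sale 4): sell min(4,7)=4. stock: 7 - 4 = 3. total_sold = 4
  Event 2 (restock 12): 3 + 12 = 15
  Event 3 (sale 14): sell min(14,15)=14. stock: 15 - 14 = 1. total_sold = 18
  Event 4 (adjust +7): 1 + 7 = 8
  Event 5 (sale 12): sell min(12,8)=8. stock: 8 - 8 = 0. total_sold = 26
  Event 6 (sale 5): sell min(5,0)=0. stock: 0 - 0 = 0. total_sold = 26
  Event 7 (sale 9): sell min(9,0)=0. stock: 0 - 0 = 0. total_sold = 26
  Event 8 (sale 15): sell min(15,0)=0. stock: 0 - 0 = 0. total_sold = 26
  Event 9 (return 7): 0 + 7 = 7
  Event 10 (sale 15): sell min(15,7)=7. stock: 7 - 7 = 0. total_sold = 33
Final: stock = 0, total_sold = 33

First zero at event 5.

Answer: 5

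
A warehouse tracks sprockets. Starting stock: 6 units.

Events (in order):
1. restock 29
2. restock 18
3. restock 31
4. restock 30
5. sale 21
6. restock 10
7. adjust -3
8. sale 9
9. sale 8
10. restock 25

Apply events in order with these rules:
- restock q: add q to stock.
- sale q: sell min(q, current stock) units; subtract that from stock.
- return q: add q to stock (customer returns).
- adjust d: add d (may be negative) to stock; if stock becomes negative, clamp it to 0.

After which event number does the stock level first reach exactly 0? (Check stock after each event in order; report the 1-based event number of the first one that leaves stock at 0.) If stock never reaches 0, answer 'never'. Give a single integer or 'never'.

Processing events:
Start: stock = 6
  Event 1 (restock 29): 6 + 29 = 35
  Event 2 (restock 18): 35 + 18 = 53
  Event 3 (restock 31): 53 + 31 = 84
  Event 4 (restock 30): 84 + 30 = 114
  Event 5 (sale 21): sell min(21,114)=21. stock: 114 - 21 = 93. total_sold = 21
  Event 6 (restock 10): 93 + 10 = 103
  Event 7 (adjust -3): 103 + -3 = 100
  Event 8 (sale 9): sell min(9,100)=9. stock: 100 - 9 = 91. total_sold = 30
  Event 9 (sale 8): sell min(8,91)=8. stock: 91 - 8 = 83. total_sold = 38
  Event 10 (restock 25): 83 + 25 = 108
Final: stock = 108, total_sold = 38

Stock never reaches 0.

Answer: never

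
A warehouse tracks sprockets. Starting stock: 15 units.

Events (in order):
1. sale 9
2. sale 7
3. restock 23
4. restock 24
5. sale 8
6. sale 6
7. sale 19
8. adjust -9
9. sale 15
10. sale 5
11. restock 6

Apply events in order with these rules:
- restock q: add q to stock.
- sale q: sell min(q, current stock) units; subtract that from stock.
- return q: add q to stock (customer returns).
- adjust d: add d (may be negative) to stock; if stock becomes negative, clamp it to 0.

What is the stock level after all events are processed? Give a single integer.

Answer: 6

Derivation:
Processing events:
Start: stock = 15
  Event 1 (sale 9): sell min(9,15)=9. stock: 15 - 9 = 6. total_sold = 9
  Event 2 (sale 7): sell min(7,6)=6. stock: 6 - 6 = 0. total_sold = 15
  Event 3 (restock 23): 0 + 23 = 23
  Event 4 (restock 24): 23 + 24 = 47
  Event 5 (sale 8): sell min(8,47)=8. stock: 47 - 8 = 39. total_sold = 23
  Event 6 (sale 6): sell min(6,39)=6. stock: 39 - 6 = 33. total_sold = 29
  Event 7 (sale 19): sell min(19,33)=19. stock: 33 - 19 = 14. total_sold = 48
  Event 8 (adjust -9): 14 + -9 = 5
  Event 9 (sale 15): sell min(15,5)=5. stock: 5 - 5 = 0. total_sold = 53
  Event 10 (sale 5): sell min(5,0)=0. stock: 0 - 0 = 0. total_sold = 53
  Event 11 (restock 6): 0 + 6 = 6
Final: stock = 6, total_sold = 53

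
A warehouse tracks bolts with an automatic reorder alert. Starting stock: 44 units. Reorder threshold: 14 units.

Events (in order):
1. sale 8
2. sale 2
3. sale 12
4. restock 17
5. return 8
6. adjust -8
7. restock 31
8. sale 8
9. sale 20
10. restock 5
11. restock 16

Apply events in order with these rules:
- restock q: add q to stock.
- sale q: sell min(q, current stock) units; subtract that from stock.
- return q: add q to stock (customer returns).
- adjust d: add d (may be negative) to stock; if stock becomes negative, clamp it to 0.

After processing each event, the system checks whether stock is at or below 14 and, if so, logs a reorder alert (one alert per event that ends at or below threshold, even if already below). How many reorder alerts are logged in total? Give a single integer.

Processing events:
Start: stock = 44
  Event 1 (sale 8): sell min(8,44)=8. stock: 44 - 8 = 36. total_sold = 8
  Event 2 (sale 2): sell min(2,36)=2. stock: 36 - 2 = 34. total_sold = 10
  Event 3 (sale 12): sell min(12,34)=12. stock: 34 - 12 = 22. total_sold = 22
  Event 4 (restock 17): 22 + 17 = 39
  Event 5 (return 8): 39 + 8 = 47
  Event 6 (adjust -8): 47 + -8 = 39
  Event 7 (restock 31): 39 + 31 = 70
  Event 8 (sale 8): sell min(8,70)=8. stock: 70 - 8 = 62. total_sold = 30
  Event 9 (sale 20): sell min(20,62)=20. stock: 62 - 20 = 42. total_sold = 50
  Event 10 (restock 5): 42 + 5 = 47
  Event 11 (restock 16): 47 + 16 = 63
Final: stock = 63, total_sold = 50

Checking against threshold 14:
  After event 1: stock=36 > 14
  After event 2: stock=34 > 14
  After event 3: stock=22 > 14
  After event 4: stock=39 > 14
  After event 5: stock=47 > 14
  After event 6: stock=39 > 14
  After event 7: stock=70 > 14
  After event 8: stock=62 > 14
  After event 9: stock=42 > 14
  After event 10: stock=47 > 14
  After event 11: stock=63 > 14
Alert events: []. Count = 0

Answer: 0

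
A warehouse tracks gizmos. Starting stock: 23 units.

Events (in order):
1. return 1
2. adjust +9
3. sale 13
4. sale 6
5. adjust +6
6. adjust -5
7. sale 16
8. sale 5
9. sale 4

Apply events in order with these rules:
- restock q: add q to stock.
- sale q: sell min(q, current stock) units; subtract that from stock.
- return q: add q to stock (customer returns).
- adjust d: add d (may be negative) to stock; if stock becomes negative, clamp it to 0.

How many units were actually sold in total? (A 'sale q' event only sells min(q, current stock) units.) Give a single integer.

Answer: 34

Derivation:
Processing events:
Start: stock = 23
  Event 1 (return 1): 23 + 1 = 24
  Event 2 (adjust +9): 24 + 9 = 33
  Event 3 (sale 13): sell min(13,33)=13. stock: 33 - 13 = 20. total_sold = 13
  Event 4 (sale 6): sell min(6,20)=6. stock: 20 - 6 = 14. total_sold = 19
  Event 5 (adjust +6): 14 + 6 = 20
  Event 6 (adjust -5): 20 + -5 = 15
  Event 7 (sale 16): sell min(16,15)=15. stock: 15 - 15 = 0. total_sold = 34
  Event 8 (sale 5): sell min(5,0)=0. stock: 0 - 0 = 0. total_sold = 34
  Event 9 (sale 4): sell min(4,0)=0. stock: 0 - 0 = 0. total_sold = 34
Final: stock = 0, total_sold = 34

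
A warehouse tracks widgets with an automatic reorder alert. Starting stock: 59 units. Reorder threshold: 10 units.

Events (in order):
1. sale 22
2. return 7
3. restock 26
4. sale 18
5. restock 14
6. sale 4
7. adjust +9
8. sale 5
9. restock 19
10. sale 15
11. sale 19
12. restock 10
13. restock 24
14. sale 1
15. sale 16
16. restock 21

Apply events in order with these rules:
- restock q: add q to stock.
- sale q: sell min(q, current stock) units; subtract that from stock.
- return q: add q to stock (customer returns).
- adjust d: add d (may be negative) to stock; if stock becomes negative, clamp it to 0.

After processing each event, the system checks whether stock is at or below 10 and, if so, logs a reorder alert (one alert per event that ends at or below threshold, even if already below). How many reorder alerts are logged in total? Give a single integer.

Processing events:
Start: stock = 59
  Event 1 (sale 22): sell min(22,59)=22. stock: 59 - 22 = 37. total_sold = 22
  Event 2 (return 7): 37 + 7 = 44
  Event 3 (restock 26): 44 + 26 = 70
  Event 4 (sale 18): sell min(18,70)=18. stock: 70 - 18 = 52. total_sold = 40
  Event 5 (restock 14): 52 + 14 = 66
  Event 6 (sale 4): sell min(4,66)=4. stock: 66 - 4 = 62. total_sold = 44
  Event 7 (adjust +9): 62 + 9 = 71
  Event 8 (sale 5): sell min(5,71)=5. stock: 71 - 5 = 66. total_sold = 49
  Event 9 (restock 19): 66 + 19 = 85
  Event 10 (sale 15): sell min(15,85)=15. stock: 85 - 15 = 70. total_sold = 64
  Event 11 (sale 19): sell min(19,70)=19. stock: 70 - 19 = 51. total_sold = 83
  Event 12 (restock 10): 51 + 10 = 61
  Event 13 (restock 24): 61 + 24 = 85
  Event 14 (sale 1): sell min(1,85)=1. stock: 85 - 1 = 84. total_sold = 84
  Event 15 (sale 16): sell min(16,84)=16. stock: 84 - 16 = 68. total_sold = 100
  Event 16 (restock 21): 68 + 21 = 89
Final: stock = 89, total_sold = 100

Checking against threshold 10:
  After event 1: stock=37 > 10
  After event 2: stock=44 > 10
  After event 3: stock=70 > 10
  After event 4: stock=52 > 10
  After event 5: stock=66 > 10
  After event 6: stock=62 > 10
  After event 7: stock=71 > 10
  After event 8: stock=66 > 10
  After event 9: stock=85 > 10
  After event 10: stock=70 > 10
  After event 11: stock=51 > 10
  After event 12: stock=61 > 10
  After event 13: stock=85 > 10
  After event 14: stock=84 > 10
  After event 15: stock=68 > 10
  After event 16: stock=89 > 10
Alert events: []. Count = 0

Answer: 0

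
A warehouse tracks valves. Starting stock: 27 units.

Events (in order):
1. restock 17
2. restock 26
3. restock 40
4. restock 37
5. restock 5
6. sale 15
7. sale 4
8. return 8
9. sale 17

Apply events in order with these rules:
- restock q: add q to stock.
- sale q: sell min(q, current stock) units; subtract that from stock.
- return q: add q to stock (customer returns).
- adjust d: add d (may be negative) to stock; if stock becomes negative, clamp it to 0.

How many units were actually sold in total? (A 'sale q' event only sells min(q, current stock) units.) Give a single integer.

Processing events:
Start: stock = 27
  Event 1 (restock 17): 27 + 17 = 44
  Event 2 (restock 26): 44 + 26 = 70
  Event 3 (restock 40): 70 + 40 = 110
  Event 4 (restock 37): 110 + 37 = 147
  Event 5 (restock 5): 147 + 5 = 152
  Event 6 (sale 15): sell min(15,152)=15. stock: 152 - 15 = 137. total_sold = 15
  Event 7 (sale 4): sell min(4,137)=4. stock: 137 - 4 = 133. total_sold = 19
  Event 8 (return 8): 133 + 8 = 141
  Event 9 (sale 17): sell min(17,141)=17. stock: 141 - 17 = 124. total_sold = 36
Final: stock = 124, total_sold = 36

Answer: 36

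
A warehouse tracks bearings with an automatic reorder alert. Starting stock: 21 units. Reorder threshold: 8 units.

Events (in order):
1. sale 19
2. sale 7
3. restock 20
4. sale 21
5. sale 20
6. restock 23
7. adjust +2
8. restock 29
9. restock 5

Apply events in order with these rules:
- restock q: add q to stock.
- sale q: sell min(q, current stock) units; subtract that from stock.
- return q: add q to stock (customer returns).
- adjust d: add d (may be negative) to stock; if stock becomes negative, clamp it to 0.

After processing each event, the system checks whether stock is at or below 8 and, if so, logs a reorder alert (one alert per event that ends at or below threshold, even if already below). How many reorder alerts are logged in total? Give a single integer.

Answer: 4

Derivation:
Processing events:
Start: stock = 21
  Event 1 (sale 19): sell min(19,21)=19. stock: 21 - 19 = 2. total_sold = 19
  Event 2 (sale 7): sell min(7,2)=2. stock: 2 - 2 = 0. total_sold = 21
  Event 3 (restock 20): 0 + 20 = 20
  Event 4 (sale 21): sell min(21,20)=20. stock: 20 - 20 = 0. total_sold = 41
  Event 5 (sale 20): sell min(20,0)=0. stock: 0 - 0 = 0. total_sold = 41
  Event 6 (restock 23): 0 + 23 = 23
  Event 7 (adjust +2): 23 + 2 = 25
  Event 8 (restock 29): 25 + 29 = 54
  Event 9 (restock 5): 54 + 5 = 59
Final: stock = 59, total_sold = 41

Checking against threshold 8:
  After event 1: stock=2 <= 8 -> ALERT
  After event 2: stock=0 <= 8 -> ALERT
  After event 3: stock=20 > 8
  After event 4: stock=0 <= 8 -> ALERT
  After event 5: stock=0 <= 8 -> ALERT
  After event 6: stock=23 > 8
  After event 7: stock=25 > 8
  After event 8: stock=54 > 8
  After event 9: stock=59 > 8
Alert events: [1, 2, 4, 5]. Count = 4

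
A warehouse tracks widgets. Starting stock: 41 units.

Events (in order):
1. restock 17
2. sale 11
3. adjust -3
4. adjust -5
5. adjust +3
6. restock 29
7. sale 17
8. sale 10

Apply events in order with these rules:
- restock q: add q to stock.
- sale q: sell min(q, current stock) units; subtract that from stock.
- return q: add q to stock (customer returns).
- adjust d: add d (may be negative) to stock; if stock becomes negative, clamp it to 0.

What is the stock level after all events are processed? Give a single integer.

Processing events:
Start: stock = 41
  Event 1 (restock 17): 41 + 17 = 58
  Event 2 (sale 11): sell min(11,58)=11. stock: 58 - 11 = 47. total_sold = 11
  Event 3 (adjust -3): 47 + -3 = 44
  Event 4 (adjust -5): 44 + -5 = 39
  Event 5 (adjust +3): 39 + 3 = 42
  Event 6 (restock 29): 42 + 29 = 71
  Event 7 (sale 17): sell min(17,71)=17. stock: 71 - 17 = 54. total_sold = 28
  Event 8 (sale 10): sell min(10,54)=10. stock: 54 - 10 = 44. total_sold = 38
Final: stock = 44, total_sold = 38

Answer: 44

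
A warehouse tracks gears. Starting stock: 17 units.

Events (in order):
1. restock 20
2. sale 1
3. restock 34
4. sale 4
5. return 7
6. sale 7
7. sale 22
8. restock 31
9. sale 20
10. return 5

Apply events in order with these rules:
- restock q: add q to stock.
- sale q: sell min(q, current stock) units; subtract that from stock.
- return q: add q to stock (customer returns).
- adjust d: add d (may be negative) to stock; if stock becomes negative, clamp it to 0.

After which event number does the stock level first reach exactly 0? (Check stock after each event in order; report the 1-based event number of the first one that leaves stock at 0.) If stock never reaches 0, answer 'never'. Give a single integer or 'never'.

Processing events:
Start: stock = 17
  Event 1 (restock 20): 17 + 20 = 37
  Event 2 (sale 1): sell min(1,37)=1. stock: 37 - 1 = 36. total_sold = 1
  Event 3 (restock 34): 36 + 34 = 70
  Event 4 (sale 4): sell min(4,70)=4. stock: 70 - 4 = 66. total_sold = 5
  Event 5 (return 7): 66 + 7 = 73
  Event 6 (sale 7): sell min(7,73)=7. stock: 73 - 7 = 66. total_sold = 12
  Event 7 (sale 22): sell min(22,66)=22. stock: 66 - 22 = 44. total_sold = 34
  Event 8 (restock 31): 44 + 31 = 75
  Event 9 (sale 20): sell min(20,75)=20. stock: 75 - 20 = 55. total_sold = 54
  Event 10 (return 5): 55 + 5 = 60
Final: stock = 60, total_sold = 54

Stock never reaches 0.

Answer: never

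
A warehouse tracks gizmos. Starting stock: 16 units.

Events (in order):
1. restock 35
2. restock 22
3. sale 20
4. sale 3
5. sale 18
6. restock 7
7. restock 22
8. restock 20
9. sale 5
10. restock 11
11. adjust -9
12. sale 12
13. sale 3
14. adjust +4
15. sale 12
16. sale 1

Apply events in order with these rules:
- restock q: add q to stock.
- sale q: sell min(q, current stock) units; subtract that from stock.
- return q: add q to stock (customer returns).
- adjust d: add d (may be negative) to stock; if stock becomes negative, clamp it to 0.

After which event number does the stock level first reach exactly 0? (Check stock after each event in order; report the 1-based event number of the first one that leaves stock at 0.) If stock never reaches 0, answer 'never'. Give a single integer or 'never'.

Processing events:
Start: stock = 16
  Event 1 (restock 35): 16 + 35 = 51
  Event 2 (restock 22): 51 + 22 = 73
  Event 3 (sale 20): sell min(20,73)=20. stock: 73 - 20 = 53. total_sold = 20
  Event 4 (sale 3): sell min(3,53)=3. stock: 53 - 3 = 50. total_sold = 23
  Event 5 (sale 18): sell min(18,50)=18. stock: 50 - 18 = 32. total_sold = 41
  Event 6 (restock 7): 32 + 7 = 39
  Event 7 (restock 22): 39 + 22 = 61
  Event 8 (restock 20): 61 + 20 = 81
  Event 9 (sale 5): sell min(5,81)=5. stock: 81 - 5 = 76. total_sold = 46
  Event 10 (restock 11): 76 + 11 = 87
  Event 11 (adjust -9): 87 + -9 = 78
  Event 12 (sale 12): sell min(12,78)=12. stock: 78 - 12 = 66. total_sold = 58
  Event 13 (sale 3): sell min(3,66)=3. stock: 66 - 3 = 63. total_sold = 61
  Event 14 (adjust +4): 63 + 4 = 67
  Event 15 (sale 12): sell min(12,67)=12. stock: 67 - 12 = 55. total_sold = 73
  Event 16 (sale 1): sell min(1,55)=1. stock: 55 - 1 = 54. total_sold = 74
Final: stock = 54, total_sold = 74

Stock never reaches 0.

Answer: never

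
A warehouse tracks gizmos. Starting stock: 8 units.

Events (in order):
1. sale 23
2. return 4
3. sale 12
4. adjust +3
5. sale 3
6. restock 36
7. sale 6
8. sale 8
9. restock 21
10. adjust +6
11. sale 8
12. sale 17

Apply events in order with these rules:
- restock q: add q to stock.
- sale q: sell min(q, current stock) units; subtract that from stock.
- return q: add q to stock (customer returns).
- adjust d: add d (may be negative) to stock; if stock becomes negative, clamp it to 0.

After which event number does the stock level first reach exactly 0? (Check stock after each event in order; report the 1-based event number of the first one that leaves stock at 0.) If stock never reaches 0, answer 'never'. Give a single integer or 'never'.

Processing events:
Start: stock = 8
  Event 1 (sale 23): sell min(23,8)=8. stock: 8 - 8 = 0. total_sold = 8
  Event 2 (return 4): 0 + 4 = 4
  Event 3 (sale 12): sell min(12,4)=4. stock: 4 - 4 = 0. total_sold = 12
  Event 4 (adjust +3): 0 + 3 = 3
  Event 5 (sale 3): sell min(3,3)=3. stock: 3 - 3 = 0. total_sold = 15
  Event 6 (restock 36): 0 + 36 = 36
  Event 7 (sale 6): sell min(6,36)=6. stock: 36 - 6 = 30. total_sold = 21
  Event 8 (sale 8): sell min(8,30)=8. stock: 30 - 8 = 22. total_sold = 29
  Event 9 (restock 21): 22 + 21 = 43
  Event 10 (adjust +6): 43 + 6 = 49
  Event 11 (sale 8): sell min(8,49)=8. stock: 49 - 8 = 41. total_sold = 37
  Event 12 (sale 17): sell min(17,41)=17. stock: 41 - 17 = 24. total_sold = 54
Final: stock = 24, total_sold = 54

First zero at event 1.

Answer: 1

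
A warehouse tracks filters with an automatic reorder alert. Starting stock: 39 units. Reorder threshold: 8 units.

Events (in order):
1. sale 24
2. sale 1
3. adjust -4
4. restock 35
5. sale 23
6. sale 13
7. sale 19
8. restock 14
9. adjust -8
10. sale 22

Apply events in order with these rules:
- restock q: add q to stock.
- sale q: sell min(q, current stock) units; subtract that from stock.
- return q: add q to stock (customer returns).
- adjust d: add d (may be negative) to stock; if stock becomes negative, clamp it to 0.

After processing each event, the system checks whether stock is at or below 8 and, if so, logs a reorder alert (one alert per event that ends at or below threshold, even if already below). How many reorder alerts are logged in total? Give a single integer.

Processing events:
Start: stock = 39
  Event 1 (sale 24): sell min(24,39)=24. stock: 39 - 24 = 15. total_sold = 24
  Event 2 (sale 1): sell min(1,15)=1. stock: 15 - 1 = 14. total_sold = 25
  Event 3 (adjust -4): 14 + -4 = 10
  Event 4 (restock 35): 10 + 35 = 45
  Event 5 (sale 23): sell min(23,45)=23. stock: 45 - 23 = 22. total_sold = 48
  Event 6 (sale 13): sell min(13,22)=13. stock: 22 - 13 = 9. total_sold = 61
  Event 7 (sale 19): sell min(19,9)=9. stock: 9 - 9 = 0. total_sold = 70
  Event 8 (restock 14): 0 + 14 = 14
  Event 9 (adjust -8): 14 + -8 = 6
  Event 10 (sale 22): sell min(22,6)=6. stock: 6 - 6 = 0. total_sold = 76
Final: stock = 0, total_sold = 76

Checking against threshold 8:
  After event 1: stock=15 > 8
  After event 2: stock=14 > 8
  After event 3: stock=10 > 8
  After event 4: stock=45 > 8
  After event 5: stock=22 > 8
  After event 6: stock=9 > 8
  After event 7: stock=0 <= 8 -> ALERT
  After event 8: stock=14 > 8
  After event 9: stock=6 <= 8 -> ALERT
  After event 10: stock=0 <= 8 -> ALERT
Alert events: [7, 9, 10]. Count = 3

Answer: 3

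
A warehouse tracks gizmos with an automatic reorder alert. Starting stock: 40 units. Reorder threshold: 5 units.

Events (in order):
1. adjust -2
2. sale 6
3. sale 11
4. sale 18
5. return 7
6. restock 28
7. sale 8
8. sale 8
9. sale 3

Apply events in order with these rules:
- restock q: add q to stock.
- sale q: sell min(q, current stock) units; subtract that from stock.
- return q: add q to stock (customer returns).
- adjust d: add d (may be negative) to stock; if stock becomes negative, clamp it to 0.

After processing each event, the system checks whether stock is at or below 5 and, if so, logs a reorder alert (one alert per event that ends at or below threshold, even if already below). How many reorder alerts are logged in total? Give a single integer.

Processing events:
Start: stock = 40
  Event 1 (adjust -2): 40 + -2 = 38
  Event 2 (sale 6): sell min(6,38)=6. stock: 38 - 6 = 32. total_sold = 6
  Event 3 (sale 11): sell min(11,32)=11. stock: 32 - 11 = 21. total_sold = 17
  Event 4 (sale 18): sell min(18,21)=18. stock: 21 - 18 = 3. total_sold = 35
  Event 5 (return 7): 3 + 7 = 10
  Event 6 (restock 28): 10 + 28 = 38
  Event 7 (sale 8): sell min(8,38)=8. stock: 38 - 8 = 30. total_sold = 43
  Event 8 (sale 8): sell min(8,30)=8. stock: 30 - 8 = 22. total_sold = 51
  Event 9 (sale 3): sell min(3,22)=3. stock: 22 - 3 = 19. total_sold = 54
Final: stock = 19, total_sold = 54

Checking against threshold 5:
  After event 1: stock=38 > 5
  After event 2: stock=32 > 5
  After event 3: stock=21 > 5
  After event 4: stock=3 <= 5 -> ALERT
  After event 5: stock=10 > 5
  After event 6: stock=38 > 5
  After event 7: stock=30 > 5
  After event 8: stock=22 > 5
  After event 9: stock=19 > 5
Alert events: [4]. Count = 1

Answer: 1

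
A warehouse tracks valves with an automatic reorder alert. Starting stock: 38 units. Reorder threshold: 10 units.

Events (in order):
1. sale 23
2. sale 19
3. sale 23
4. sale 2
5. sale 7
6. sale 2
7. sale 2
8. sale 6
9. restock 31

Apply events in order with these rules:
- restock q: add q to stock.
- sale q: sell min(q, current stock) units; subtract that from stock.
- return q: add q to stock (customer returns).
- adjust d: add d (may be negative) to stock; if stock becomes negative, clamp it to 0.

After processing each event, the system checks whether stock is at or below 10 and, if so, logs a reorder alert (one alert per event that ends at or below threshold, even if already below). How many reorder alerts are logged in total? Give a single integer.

Answer: 7

Derivation:
Processing events:
Start: stock = 38
  Event 1 (sale 23): sell min(23,38)=23. stock: 38 - 23 = 15. total_sold = 23
  Event 2 (sale 19): sell min(19,15)=15. stock: 15 - 15 = 0. total_sold = 38
  Event 3 (sale 23): sell min(23,0)=0. stock: 0 - 0 = 0. total_sold = 38
  Event 4 (sale 2): sell min(2,0)=0. stock: 0 - 0 = 0. total_sold = 38
  Event 5 (sale 7): sell min(7,0)=0. stock: 0 - 0 = 0. total_sold = 38
  Event 6 (sale 2): sell min(2,0)=0. stock: 0 - 0 = 0. total_sold = 38
  Event 7 (sale 2): sell min(2,0)=0. stock: 0 - 0 = 0. total_sold = 38
  Event 8 (sale 6): sell min(6,0)=0. stock: 0 - 0 = 0. total_sold = 38
  Event 9 (restock 31): 0 + 31 = 31
Final: stock = 31, total_sold = 38

Checking against threshold 10:
  After event 1: stock=15 > 10
  After event 2: stock=0 <= 10 -> ALERT
  After event 3: stock=0 <= 10 -> ALERT
  After event 4: stock=0 <= 10 -> ALERT
  After event 5: stock=0 <= 10 -> ALERT
  After event 6: stock=0 <= 10 -> ALERT
  After event 7: stock=0 <= 10 -> ALERT
  After event 8: stock=0 <= 10 -> ALERT
  After event 9: stock=31 > 10
Alert events: [2, 3, 4, 5, 6, 7, 8]. Count = 7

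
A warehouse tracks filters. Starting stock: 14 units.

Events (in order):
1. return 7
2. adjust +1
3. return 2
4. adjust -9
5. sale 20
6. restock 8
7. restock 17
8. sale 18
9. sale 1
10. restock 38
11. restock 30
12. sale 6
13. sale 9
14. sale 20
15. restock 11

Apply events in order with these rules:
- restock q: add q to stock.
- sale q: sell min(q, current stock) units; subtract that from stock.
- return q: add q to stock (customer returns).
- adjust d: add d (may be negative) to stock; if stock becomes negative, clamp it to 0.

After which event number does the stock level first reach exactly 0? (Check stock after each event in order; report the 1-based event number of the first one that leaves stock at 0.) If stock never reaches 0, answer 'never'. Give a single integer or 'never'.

Processing events:
Start: stock = 14
  Event 1 (return 7): 14 + 7 = 21
  Event 2 (adjust +1): 21 + 1 = 22
  Event 3 (return 2): 22 + 2 = 24
  Event 4 (adjust -9): 24 + -9 = 15
  Event 5 (sale 20): sell min(20,15)=15. stock: 15 - 15 = 0. total_sold = 15
  Event 6 (restock 8): 0 + 8 = 8
  Event 7 (restock 17): 8 + 17 = 25
  Event 8 (sale 18): sell min(18,25)=18. stock: 25 - 18 = 7. total_sold = 33
  Event 9 (sale 1): sell min(1,7)=1. stock: 7 - 1 = 6. total_sold = 34
  Event 10 (restock 38): 6 + 38 = 44
  Event 11 (restock 30): 44 + 30 = 74
  Event 12 (sale 6): sell min(6,74)=6. stock: 74 - 6 = 68. total_sold = 40
  Event 13 (sale 9): sell min(9,68)=9. stock: 68 - 9 = 59. total_sold = 49
  Event 14 (sale 20): sell min(20,59)=20. stock: 59 - 20 = 39. total_sold = 69
  Event 15 (restock 11): 39 + 11 = 50
Final: stock = 50, total_sold = 69

First zero at event 5.

Answer: 5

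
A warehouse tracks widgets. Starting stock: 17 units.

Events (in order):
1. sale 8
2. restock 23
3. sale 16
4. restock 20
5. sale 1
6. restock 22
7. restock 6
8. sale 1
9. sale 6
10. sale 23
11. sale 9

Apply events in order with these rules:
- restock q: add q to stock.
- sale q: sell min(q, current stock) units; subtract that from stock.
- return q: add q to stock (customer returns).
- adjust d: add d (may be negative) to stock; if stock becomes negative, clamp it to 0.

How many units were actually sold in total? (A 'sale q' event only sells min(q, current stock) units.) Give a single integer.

Processing events:
Start: stock = 17
  Event 1 (sale 8): sell min(8,17)=8. stock: 17 - 8 = 9. total_sold = 8
  Event 2 (restock 23): 9 + 23 = 32
  Event 3 (sale 16): sell min(16,32)=16. stock: 32 - 16 = 16. total_sold = 24
  Event 4 (restock 20): 16 + 20 = 36
  Event 5 (sale 1): sell min(1,36)=1. stock: 36 - 1 = 35. total_sold = 25
  Event 6 (restock 22): 35 + 22 = 57
  Event 7 (restock 6): 57 + 6 = 63
  Event 8 (sale 1): sell min(1,63)=1. stock: 63 - 1 = 62. total_sold = 26
  Event 9 (sale 6): sell min(6,62)=6. stock: 62 - 6 = 56. total_sold = 32
  Event 10 (sale 23): sell min(23,56)=23. stock: 56 - 23 = 33. total_sold = 55
  Event 11 (sale 9): sell min(9,33)=9. stock: 33 - 9 = 24. total_sold = 64
Final: stock = 24, total_sold = 64

Answer: 64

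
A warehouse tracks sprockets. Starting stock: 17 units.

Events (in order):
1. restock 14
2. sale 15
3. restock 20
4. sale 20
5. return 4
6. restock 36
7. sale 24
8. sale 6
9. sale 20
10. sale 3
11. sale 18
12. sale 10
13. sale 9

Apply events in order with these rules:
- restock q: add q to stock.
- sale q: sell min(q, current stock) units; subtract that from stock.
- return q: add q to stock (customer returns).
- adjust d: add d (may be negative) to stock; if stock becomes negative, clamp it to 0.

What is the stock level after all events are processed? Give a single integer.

Processing events:
Start: stock = 17
  Event 1 (restock 14): 17 + 14 = 31
  Event 2 (sale 15): sell min(15,31)=15. stock: 31 - 15 = 16. total_sold = 15
  Event 3 (restock 20): 16 + 20 = 36
  Event 4 (sale 20): sell min(20,36)=20. stock: 36 - 20 = 16. total_sold = 35
  Event 5 (return 4): 16 + 4 = 20
  Event 6 (restock 36): 20 + 36 = 56
  Event 7 (sale 24): sell min(24,56)=24. stock: 56 - 24 = 32. total_sold = 59
  Event 8 (sale 6): sell min(6,32)=6. stock: 32 - 6 = 26. total_sold = 65
  Event 9 (sale 20): sell min(20,26)=20. stock: 26 - 20 = 6. total_sold = 85
  Event 10 (sale 3): sell min(3,6)=3. stock: 6 - 3 = 3. total_sold = 88
  Event 11 (sale 18): sell min(18,3)=3. stock: 3 - 3 = 0. total_sold = 91
  Event 12 (sale 10): sell min(10,0)=0. stock: 0 - 0 = 0. total_sold = 91
  Event 13 (sale 9): sell min(9,0)=0. stock: 0 - 0 = 0. total_sold = 91
Final: stock = 0, total_sold = 91

Answer: 0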